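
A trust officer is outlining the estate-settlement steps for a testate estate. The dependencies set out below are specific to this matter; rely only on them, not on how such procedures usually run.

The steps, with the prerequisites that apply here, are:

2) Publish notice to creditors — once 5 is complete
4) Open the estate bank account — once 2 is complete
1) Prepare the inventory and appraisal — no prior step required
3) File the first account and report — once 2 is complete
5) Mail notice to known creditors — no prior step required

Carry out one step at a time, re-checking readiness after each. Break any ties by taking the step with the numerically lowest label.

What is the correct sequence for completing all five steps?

1, 5, 2, 3, 4

Nothing is required for 1 and 5. 1 has the earlier label → 1 first.
5 is the only step now ready → 5.
Next only 2 has its prerequisites met → 2.
Now 3 and 4 have their prerequisites met. 3 has the earlier label, so 3 next.
That leaves 4 as the only ready step → 4.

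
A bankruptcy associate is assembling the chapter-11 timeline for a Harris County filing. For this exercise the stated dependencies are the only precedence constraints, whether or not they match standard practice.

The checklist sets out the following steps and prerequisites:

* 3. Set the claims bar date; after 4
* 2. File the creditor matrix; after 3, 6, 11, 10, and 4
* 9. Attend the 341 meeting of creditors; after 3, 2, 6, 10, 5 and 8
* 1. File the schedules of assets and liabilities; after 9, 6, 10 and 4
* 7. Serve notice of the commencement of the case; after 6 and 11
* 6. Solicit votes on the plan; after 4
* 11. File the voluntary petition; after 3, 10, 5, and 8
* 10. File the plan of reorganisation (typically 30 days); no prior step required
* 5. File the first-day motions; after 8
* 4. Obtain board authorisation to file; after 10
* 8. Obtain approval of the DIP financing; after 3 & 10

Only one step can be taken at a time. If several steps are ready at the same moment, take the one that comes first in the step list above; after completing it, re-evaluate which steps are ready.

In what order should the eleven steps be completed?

10, 4, 3, 6, 8, 5, 11, 2, 9, 1, 7

Only 10 has no prerequisites, so it is first.
That leaves 4 as the only ready step → 4.
Now 3 and 6 have their prerequisites met. 3 is listed earlier, so 3 next.
8 now also ready, so the ready set is {6, 8}; 6 is listed earlier → 6.
8 needed 3 and 10, now all done → 8.
5 needed 8, now all done → 5.
11 needed 3, 10, 5 and 8, now all done → 11.
2 and 7 are both available; 2 is listed earlier → 2.
Ready: 9 and 7. 9 is listed earlier → 9.
1 and 7 are both available; 1 is listed earlier → 1.
That leaves 7 as the only ready step → 7.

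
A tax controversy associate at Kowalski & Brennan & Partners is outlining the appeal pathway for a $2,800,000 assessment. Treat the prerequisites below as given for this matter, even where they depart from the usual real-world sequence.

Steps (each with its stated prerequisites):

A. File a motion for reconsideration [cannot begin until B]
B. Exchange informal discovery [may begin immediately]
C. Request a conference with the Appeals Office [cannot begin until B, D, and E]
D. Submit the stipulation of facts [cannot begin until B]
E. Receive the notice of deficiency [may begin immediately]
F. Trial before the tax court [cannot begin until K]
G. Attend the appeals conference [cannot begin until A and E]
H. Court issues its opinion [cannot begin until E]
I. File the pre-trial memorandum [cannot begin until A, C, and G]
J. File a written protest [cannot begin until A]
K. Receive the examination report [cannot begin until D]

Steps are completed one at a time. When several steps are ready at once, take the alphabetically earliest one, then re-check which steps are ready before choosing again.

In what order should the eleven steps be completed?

B, A, D, E, C, G, H, I, J, K, F

B and E have no prerequisites; B has the earlier label, so B is first.
Ready: A, D and E. A has the earlier label → A.
J now also ready, so the ready set is {D, E, J}; D has the earlier label → D.
Ready: E, J and K. E has the earlier label → E.
C, G and H now also ready, so the ready set is {C, G, H, J, K}; C has the earlier label → C.
Now G, H, J and K have their prerequisites met. G has the earlier label, so G next.
Ready: H, I, J and K. H has the earlier label → H.
I, J and K are all available; I has the earlier label → I.
J and K are both available; J has the earlier label → J.
K is the only step now ready → K.
Next only F has its prerequisites met → F.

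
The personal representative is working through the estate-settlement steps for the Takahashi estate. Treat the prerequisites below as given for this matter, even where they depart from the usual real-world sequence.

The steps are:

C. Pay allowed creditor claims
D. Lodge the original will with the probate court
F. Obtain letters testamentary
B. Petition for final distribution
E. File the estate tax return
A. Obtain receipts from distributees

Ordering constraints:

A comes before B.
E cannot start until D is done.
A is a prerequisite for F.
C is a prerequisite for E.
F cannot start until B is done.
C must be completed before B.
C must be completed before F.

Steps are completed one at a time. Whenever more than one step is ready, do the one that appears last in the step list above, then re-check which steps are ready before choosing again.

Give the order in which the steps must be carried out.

A → D → C → E → B → F

Nothing is required for A, D and C. A is listed later → A first.
Ready: D and C. D is listed later → D.
That leaves C as the only ready step → C.
Now E and B have their prerequisites met. E is listed later, so E next.
Next only B has its prerequisites met → B.
F needed A, B and C, now all done → F.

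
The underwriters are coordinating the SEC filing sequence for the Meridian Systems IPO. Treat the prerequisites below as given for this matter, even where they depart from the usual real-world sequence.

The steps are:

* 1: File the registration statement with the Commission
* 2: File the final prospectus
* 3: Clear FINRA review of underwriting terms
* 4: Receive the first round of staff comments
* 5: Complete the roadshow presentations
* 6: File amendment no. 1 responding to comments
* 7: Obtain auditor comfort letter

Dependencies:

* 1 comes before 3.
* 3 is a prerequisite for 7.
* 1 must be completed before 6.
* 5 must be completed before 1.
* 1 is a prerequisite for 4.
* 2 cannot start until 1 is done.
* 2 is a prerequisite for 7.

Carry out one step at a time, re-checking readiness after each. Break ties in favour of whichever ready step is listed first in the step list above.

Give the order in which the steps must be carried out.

5 has no prerequisites → 5 first.
That leaves 1 as the only ready step → 1.
Ready: 2, 3, 4 and 6. 2 is listed earlier → 2.
3, 4 and 6 are all available; 3 is listed earlier → 3.
Ready: 4, 6 and 7. 4 is listed earlier → 4.
Ready: 6 and 7. 6 is listed earlier → 6.
7 needed 2 and 3, now all done → 7.

5, 1, 2, 3, 4, 6, 7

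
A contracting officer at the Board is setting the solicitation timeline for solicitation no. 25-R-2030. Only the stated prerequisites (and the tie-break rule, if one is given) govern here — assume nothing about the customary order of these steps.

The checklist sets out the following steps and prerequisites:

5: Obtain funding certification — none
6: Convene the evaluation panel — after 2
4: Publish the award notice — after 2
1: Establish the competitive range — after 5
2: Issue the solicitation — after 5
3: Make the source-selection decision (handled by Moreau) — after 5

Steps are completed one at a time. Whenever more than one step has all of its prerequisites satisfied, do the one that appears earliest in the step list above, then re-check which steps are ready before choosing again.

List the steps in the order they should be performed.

5, 1, 2, 6, 4, 3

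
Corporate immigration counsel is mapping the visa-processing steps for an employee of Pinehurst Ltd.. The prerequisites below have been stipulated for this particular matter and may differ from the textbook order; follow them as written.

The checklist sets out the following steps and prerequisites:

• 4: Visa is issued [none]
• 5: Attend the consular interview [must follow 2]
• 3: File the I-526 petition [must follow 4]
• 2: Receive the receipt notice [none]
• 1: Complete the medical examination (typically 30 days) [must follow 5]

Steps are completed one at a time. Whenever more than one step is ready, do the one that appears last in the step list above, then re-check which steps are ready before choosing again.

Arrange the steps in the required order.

2 and 4 have no prerequisites; 2 is listed later, so 2 is first.
5 and 4 are both available; 5 is listed later → 5.
Ready: 1 and 4. 1 is listed later → 1.
That leaves 4 as the only ready step → 4.
3 needed 4, now all done → 3.

2, 5, 1, 4, 3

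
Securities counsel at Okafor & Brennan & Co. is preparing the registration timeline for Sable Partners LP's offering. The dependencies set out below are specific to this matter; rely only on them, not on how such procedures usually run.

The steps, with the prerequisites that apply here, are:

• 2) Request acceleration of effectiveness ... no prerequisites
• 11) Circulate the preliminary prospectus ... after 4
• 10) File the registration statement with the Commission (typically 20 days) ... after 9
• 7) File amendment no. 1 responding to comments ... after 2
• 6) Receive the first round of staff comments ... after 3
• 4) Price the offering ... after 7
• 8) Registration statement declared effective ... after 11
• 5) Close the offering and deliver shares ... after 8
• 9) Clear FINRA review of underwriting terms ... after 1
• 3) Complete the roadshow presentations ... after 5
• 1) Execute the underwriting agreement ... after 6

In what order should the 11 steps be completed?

Only 2 has no prerequisites, so it is first.
7 needed 2, now all done → 7.
4 is the only step now ready → 4.
That leaves 11 as the only ready step → 11.
8 needed 11, now all done → 8.
Next only 5 has its prerequisites met → 5.
That leaves 3 as the only ready step → 3.
That leaves 6 as the only ready step → 6.
1 needed 6, now all done → 1.
9 needed 1, now all done → 9.
Next only 10 has its prerequisites met → 10.

2, 7, 4, 11, 8, 5, 3, 6, 1, 9, 10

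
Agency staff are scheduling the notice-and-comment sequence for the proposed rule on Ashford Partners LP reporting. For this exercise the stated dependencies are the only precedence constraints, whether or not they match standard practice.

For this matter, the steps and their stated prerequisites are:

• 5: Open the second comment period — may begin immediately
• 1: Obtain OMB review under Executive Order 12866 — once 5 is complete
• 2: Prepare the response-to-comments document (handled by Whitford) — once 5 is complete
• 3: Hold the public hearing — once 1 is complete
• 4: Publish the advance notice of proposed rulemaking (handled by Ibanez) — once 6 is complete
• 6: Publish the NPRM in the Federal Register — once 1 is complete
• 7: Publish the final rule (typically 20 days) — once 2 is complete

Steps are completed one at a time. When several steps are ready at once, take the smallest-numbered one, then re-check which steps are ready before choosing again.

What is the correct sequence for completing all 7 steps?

5 has no prerequisites → 5 first.
1 and 2 are both available; 1 has the earlier label → 1.
Now 2, 3 and 6 have their prerequisites met. 2 has the earlier label, so 2 next.
3, 6 and 7 are all available; 3 has the earlier label → 3.
Now 6 and 7 have their prerequisites met. 6 has the earlier label, so 6 next.
4 and 7 are both available; 4 has the earlier label → 4.
7 is the only step now ready → 7.

5, 1, 2, 3, 6, 4, 7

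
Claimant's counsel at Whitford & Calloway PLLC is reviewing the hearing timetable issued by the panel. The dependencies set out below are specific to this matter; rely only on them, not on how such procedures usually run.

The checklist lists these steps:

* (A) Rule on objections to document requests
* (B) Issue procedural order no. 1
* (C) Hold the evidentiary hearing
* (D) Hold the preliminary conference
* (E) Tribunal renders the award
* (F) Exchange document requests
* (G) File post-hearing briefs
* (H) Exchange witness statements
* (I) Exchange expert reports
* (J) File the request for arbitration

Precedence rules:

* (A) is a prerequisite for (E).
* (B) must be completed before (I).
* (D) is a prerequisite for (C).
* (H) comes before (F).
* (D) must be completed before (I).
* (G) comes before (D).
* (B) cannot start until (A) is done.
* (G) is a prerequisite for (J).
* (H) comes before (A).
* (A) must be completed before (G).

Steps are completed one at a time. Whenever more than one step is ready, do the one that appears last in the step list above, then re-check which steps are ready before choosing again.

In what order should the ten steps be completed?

(H), (F), (A), (G), (J), (E), (D), (C), (B), (I)

Only (H) has no prerequisites, so it is first.
Ready: (F) and (A). (F) is listed later → (F).
(A) needed (H), now all done → (A).
(G), (E) and (B) are all available; (G) is listed later → (G).
Ready: (J), (E), (D) and (B). (J) is listed later → (J).
Now (E), (D) and (B) have their prerequisites met. (E) is listed later, so (E) next.
(D) and (B) are both available; (D) is listed later → (D).
(C) and (B) are both available; (C) is listed later → (C).
Next only (B) has its prerequisites met → (B).
Next only (I) has its prerequisites met → (I).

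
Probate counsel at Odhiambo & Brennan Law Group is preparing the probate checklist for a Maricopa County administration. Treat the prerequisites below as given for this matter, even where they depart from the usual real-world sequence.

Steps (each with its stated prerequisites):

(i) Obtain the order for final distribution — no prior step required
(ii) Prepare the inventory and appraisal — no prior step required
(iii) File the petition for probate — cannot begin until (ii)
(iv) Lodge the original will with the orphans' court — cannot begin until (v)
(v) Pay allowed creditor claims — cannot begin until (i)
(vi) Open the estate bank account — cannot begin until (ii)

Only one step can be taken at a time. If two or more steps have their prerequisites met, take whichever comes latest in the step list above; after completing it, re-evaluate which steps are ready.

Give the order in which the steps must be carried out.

Nothing is required for (ii) and (i). (ii) is listed later → (ii) first.
(vi) and (iii) now also ready, so the ready set is {(vi), (iii), (i)}; (vi) is listed later → (vi).
Ready: (iii) and (i). (iii) is listed later → (iii).
Next only (i) has its prerequisites met → (i).
(v) needed (i), now all done → (v).
(iv) needed (v), now all done → (iv).

(ii), (vi), (iii), (i), (v), (iv)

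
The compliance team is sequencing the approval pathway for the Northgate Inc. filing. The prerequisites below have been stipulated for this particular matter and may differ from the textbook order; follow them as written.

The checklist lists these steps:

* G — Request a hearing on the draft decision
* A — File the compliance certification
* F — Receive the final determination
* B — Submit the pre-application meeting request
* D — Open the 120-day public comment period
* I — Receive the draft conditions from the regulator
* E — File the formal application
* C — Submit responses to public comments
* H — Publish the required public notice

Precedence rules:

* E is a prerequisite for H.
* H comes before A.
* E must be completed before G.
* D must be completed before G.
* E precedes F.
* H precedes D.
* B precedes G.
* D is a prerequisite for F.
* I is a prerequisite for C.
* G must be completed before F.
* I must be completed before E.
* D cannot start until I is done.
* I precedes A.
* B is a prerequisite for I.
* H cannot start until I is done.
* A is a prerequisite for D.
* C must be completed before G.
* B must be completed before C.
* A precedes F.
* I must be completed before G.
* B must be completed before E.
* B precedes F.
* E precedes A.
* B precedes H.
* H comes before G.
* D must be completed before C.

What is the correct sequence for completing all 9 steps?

B, I, E, H, A, D, C, G, F

B is the only step with nothing outstanding, so it goes first.
That leaves I as the only ready step → I.
Next only E has its prerequisites met → E.
That leaves H as the only ready step → H.
That leaves A as the only ready step → A.
Next only D has its prerequisites met → D.
That leaves C as the only ready step → C.
Next only G has its prerequisites met → G.
That leaves F as the only ready step → F.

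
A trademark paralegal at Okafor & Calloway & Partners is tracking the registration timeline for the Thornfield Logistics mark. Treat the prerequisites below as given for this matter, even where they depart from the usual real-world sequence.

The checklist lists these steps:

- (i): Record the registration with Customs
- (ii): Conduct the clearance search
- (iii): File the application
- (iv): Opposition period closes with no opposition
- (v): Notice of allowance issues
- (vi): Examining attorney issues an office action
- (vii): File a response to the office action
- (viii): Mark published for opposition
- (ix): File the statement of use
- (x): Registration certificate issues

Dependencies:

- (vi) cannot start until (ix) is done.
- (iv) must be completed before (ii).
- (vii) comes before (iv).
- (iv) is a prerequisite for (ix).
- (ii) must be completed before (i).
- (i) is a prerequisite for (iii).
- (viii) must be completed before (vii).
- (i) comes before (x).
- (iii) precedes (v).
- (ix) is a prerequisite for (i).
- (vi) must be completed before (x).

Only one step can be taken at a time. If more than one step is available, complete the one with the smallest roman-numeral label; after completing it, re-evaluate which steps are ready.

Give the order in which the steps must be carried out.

(viii) (vii) (iv) (ii) (ix) (i) (iii) (v) (vi) (x)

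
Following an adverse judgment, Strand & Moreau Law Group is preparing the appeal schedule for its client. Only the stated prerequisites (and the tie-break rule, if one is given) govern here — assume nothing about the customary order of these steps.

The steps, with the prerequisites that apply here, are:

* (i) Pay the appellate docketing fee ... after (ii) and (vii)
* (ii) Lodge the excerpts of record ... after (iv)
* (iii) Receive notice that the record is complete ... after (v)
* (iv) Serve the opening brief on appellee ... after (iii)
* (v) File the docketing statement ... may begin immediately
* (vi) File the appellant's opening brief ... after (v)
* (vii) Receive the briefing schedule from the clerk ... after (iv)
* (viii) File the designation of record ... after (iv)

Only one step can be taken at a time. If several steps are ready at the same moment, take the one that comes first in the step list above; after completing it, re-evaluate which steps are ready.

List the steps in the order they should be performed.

(v), (iii), (iv), (ii), (vi), (vii), (i), (viii)

(v) is the only step with nothing outstanding, so it goes first.
(iii) and (vi) are both available; (iii) is listed earlier → (iii).
(iv) now also ready, so the ready set is {(iv), (vi)}; (iv) is listed earlier → (iv).
(ii), (vii) and (viii) now also ready, so the ready set is {(ii), (vi), (vii), (viii)}; (ii) is listed earlier → (ii).
Ready: (vi), (vii) and (viii). (vi) is listed earlier → (vi).
Now (vii) and (viii) have their prerequisites met. (vii) is listed earlier, so (vii) next.
Now (i) and (viii) have their prerequisites met. (i) is listed earlier, so (i) next.
Next only (viii) has its prerequisites met → (viii).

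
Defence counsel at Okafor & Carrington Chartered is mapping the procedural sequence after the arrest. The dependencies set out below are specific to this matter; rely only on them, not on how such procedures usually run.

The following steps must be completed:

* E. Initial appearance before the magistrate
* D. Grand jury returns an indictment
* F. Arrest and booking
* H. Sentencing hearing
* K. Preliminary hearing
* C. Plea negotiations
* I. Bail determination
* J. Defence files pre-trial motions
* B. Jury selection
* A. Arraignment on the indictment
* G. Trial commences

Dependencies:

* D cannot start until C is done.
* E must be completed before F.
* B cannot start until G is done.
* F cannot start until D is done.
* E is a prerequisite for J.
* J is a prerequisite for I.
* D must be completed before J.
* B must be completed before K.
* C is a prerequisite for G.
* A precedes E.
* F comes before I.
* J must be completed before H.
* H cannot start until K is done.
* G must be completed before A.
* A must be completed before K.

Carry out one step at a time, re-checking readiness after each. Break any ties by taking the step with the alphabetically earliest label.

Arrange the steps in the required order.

C is the only step with nothing outstanding, so it goes first.
Now D and G have their prerequisites met. D has the earlier label, so D next.
G needed C, now all done → G.
Ready: A and B. A has the earlier label → A.
B and E are both available; B has the earlier label → B.
K now also ready, so the ready set is {E, K}; E has the earlier label → E.
F and J now also ready, so the ready set is {F, J, K}; F has the earlier label → F.
J and K are both available; J has the earlier label → J.
I now also ready, so the ready set is {I, K}; I has the earlier label → I.
That leaves K as the only ready step → K.
H needed J and K, now all done → H.

C → D → G → A → B → E → F → J → I → K → H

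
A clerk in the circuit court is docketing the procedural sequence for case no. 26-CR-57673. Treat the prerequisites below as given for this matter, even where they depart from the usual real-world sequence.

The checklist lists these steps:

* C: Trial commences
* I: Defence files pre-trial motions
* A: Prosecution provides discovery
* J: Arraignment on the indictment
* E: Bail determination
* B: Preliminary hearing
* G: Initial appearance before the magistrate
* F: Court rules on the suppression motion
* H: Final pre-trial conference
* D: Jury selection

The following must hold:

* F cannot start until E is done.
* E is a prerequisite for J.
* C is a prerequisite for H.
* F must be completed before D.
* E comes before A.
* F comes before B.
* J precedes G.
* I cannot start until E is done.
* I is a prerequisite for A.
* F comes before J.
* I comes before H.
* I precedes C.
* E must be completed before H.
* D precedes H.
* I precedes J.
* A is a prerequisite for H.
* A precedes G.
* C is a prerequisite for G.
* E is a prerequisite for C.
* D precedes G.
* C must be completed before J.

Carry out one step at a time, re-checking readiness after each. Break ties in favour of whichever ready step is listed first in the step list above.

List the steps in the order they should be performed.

E, I, C, A, F, J, B, D, G, H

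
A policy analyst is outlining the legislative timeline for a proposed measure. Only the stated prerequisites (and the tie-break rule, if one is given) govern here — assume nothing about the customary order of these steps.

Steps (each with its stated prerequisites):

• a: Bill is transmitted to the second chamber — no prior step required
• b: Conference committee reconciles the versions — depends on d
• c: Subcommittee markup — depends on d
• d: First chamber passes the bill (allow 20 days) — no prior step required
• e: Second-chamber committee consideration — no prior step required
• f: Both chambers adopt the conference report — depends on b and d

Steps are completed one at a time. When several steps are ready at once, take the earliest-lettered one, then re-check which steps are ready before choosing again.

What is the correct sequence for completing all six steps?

a → d → b → c → e → f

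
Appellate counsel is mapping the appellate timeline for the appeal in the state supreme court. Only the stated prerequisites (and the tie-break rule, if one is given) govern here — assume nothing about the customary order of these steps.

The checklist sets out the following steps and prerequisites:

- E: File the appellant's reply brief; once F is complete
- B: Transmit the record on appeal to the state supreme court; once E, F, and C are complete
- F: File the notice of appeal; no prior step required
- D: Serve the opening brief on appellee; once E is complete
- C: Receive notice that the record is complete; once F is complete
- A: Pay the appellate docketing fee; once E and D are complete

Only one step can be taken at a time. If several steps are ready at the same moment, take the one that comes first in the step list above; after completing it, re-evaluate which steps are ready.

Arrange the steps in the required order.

Only F has no prerequisites, so it is first.
E and C are both available; E is listed earlier → E.
Now D and C have their prerequisites met. D is listed earlier, so D next.
Ready: C and A. C is listed earlier → C.
B and A are both available; B is listed earlier → B.
A needed E and D, now all done → A.

F E D C B A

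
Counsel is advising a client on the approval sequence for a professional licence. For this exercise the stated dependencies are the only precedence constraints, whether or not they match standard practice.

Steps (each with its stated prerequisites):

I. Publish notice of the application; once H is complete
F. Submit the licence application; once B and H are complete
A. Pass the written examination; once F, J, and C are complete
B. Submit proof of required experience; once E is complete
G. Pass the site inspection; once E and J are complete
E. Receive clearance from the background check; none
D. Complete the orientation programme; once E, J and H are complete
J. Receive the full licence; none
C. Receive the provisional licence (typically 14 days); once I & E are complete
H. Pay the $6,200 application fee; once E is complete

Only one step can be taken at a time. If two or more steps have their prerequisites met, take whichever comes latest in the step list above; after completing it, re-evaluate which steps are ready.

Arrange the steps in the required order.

J, E, H, D, G, B, F, I, C, A

Nothing is required for J and E. J is listed later → J first.
E is the only step now ready → E.
Now H, G and B have their prerequisites met. H is listed later, so H next.
D and I now also ready, so the ready set is {D, G, B, I}; D is listed later → D.
G, B and I are all available; G is listed later → G.
B and I are both available; B is listed later → B.
F now also ready, so the ready set is {F, I}; F is listed later → F.
Next only I has its prerequisites met → I.
C is the only step now ready → C.
A is the only step now ready → A.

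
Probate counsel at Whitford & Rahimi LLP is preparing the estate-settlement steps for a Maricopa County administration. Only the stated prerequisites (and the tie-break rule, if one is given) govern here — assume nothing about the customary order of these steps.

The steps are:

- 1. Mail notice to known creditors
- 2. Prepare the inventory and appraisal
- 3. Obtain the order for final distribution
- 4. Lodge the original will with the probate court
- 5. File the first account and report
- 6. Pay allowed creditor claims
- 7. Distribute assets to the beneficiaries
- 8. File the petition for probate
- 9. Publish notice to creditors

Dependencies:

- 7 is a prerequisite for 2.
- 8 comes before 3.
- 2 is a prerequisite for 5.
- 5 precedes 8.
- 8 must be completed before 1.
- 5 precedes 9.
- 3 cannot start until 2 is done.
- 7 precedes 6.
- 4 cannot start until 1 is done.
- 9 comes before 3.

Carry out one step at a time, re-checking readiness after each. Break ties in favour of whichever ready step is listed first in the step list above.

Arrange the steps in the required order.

7 → 2 → 5 → 6 → 8 → 1 → 4 → 9 → 3

7 is the only step with nothing outstanding, so it goes first.
2 and 6 are both available; 2 is listed earlier → 2.
5 now also ready, so the ready set is {5, 6}; 5 is listed earlier → 5.
8 and 9 now also ready, so the ready set is {6, 8, 9}; 6 is listed earlier → 6.
8 and 9 are both available; 8 is listed earlier → 8.
Now 1 and 9 have their prerequisites met. 1 is listed earlier, so 1 next.
Ready: 4 and 9. 4 is listed earlier → 4.
9 is the only step now ready → 9.
That leaves 3 as the only ready step → 3.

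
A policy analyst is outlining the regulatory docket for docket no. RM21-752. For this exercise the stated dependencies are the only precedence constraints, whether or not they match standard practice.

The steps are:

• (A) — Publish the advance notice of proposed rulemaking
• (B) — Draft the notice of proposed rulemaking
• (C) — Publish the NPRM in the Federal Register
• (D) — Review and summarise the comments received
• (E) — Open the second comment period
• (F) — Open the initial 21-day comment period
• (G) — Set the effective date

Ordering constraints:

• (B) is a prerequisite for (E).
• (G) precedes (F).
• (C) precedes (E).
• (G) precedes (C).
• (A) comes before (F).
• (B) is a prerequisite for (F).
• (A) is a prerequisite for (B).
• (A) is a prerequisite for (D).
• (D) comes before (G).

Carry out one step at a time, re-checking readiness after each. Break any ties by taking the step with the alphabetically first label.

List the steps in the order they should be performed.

(A) has no prerequisites → (A) first.
(B) and (D) are both available; (B) has the earlier label → (B).
(D) is the only step now ready → (D).
Next only (G) has its prerequisites met → (G).
(C) and (F) are both available; (C) has the earlier label → (C).
(E) now also ready, so the ready set is {(E), (F)}; (E) has the earlier label → (E).
Next only (F) has its prerequisites met → (F).

(A) → (B) → (D) → (G) → (C) → (E) → (F)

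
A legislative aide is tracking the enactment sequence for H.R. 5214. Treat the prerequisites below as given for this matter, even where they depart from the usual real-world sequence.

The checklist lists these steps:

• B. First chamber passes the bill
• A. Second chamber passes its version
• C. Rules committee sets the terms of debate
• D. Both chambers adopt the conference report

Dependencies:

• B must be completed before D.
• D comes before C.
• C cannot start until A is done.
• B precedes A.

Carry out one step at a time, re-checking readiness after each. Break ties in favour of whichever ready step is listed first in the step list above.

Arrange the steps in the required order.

B → A → D → C

B is the only step with nothing outstanding, so it goes first.
Now A and D have their prerequisites met. A is listed earlier, so A next.
Next only D has its prerequisites met → D.
That leaves C as the only ready step → C.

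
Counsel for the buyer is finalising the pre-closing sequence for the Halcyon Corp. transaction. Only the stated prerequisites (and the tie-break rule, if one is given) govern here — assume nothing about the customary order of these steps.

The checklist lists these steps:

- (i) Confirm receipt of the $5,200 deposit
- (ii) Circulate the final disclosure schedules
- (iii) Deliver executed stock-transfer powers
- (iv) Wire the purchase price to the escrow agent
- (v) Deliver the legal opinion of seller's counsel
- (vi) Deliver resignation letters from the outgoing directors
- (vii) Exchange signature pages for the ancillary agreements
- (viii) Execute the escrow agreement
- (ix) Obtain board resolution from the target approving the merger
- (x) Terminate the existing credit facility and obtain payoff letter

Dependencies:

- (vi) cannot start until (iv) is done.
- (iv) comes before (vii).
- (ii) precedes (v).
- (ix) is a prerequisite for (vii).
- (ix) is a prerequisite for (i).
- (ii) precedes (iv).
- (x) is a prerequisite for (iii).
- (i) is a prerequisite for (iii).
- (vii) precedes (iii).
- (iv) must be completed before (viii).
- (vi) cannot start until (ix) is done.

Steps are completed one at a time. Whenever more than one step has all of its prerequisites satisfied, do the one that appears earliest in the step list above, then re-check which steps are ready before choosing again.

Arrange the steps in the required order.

Nothing is required for (ii), (ix) and (x). (ii) is listed earlier → (ii) first.
(iv), (v), (ix) and (x) are all available; (iv) is listed earlier → (iv).
Ready: (v), (viii), (ix) and (x). (v) is listed earlier → (v).
Ready: (viii), (ix) and (x). (viii) is listed earlier → (viii).
Now (ix) and (x) have their prerequisites met. (ix) is listed earlier, so (ix) next.
(i), (vi) and (vii) now also ready, so the ready set is {(i), (vi), (vii), (x)}; (i) is listed earlier → (i).
Ready: (vi), (vii) and (x). (vi) is listed earlier → (vi).
Now (vii) and (x) have their prerequisites met. (vii) is listed earlier, so (vii) next.
Next only (x) has its prerequisites met → (x).
(iii) needed (i), (vii) and (x), now all done → (iii).

(ii), (iv), (v), (viii), (ix), (i), (vi), (vii), (x), (iii)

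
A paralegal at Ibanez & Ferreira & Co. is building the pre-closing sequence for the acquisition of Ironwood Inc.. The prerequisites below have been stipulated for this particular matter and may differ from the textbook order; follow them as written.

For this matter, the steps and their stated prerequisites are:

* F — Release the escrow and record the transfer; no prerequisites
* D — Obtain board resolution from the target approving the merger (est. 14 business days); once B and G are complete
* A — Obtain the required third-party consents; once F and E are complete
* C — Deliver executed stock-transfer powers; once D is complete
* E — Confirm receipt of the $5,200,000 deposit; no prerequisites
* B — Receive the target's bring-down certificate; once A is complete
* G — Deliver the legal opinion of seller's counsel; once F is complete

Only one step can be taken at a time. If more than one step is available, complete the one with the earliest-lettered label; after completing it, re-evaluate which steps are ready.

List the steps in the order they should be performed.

E F A B G D C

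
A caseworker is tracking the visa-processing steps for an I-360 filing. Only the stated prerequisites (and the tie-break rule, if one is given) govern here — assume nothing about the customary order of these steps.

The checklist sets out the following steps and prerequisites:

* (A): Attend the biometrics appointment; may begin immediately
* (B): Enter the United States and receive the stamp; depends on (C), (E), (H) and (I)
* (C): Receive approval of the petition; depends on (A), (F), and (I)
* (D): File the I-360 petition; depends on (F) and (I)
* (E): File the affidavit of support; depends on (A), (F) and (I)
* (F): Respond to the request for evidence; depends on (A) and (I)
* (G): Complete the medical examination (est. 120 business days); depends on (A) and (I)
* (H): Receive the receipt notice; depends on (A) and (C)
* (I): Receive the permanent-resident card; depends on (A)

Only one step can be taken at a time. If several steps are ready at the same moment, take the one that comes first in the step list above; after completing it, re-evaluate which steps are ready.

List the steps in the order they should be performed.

(A) → (I) → (F) → (C) → (D) → (E) → (G) → (H) → (B)

(A) has no prerequisites → (A) first.
That leaves (I) as the only ready step → (I).
(F) and (G) are both available; (F) is listed earlier → (F).
(C), (D) and (E) now also ready, so the ready set is {(C), (D), (E), (G)}; (C) is listed earlier → (C).
Ready: (D), (E), (G) and (H). (D) is listed earlier → (D).
Ready: (E), (G) and (H). (E) is listed earlier → (E).
Ready: (G) and (H). (G) is listed earlier → (G).
(H) needed (A) and (C), now all done → (H).
Next only (B) has its prerequisites met → (B).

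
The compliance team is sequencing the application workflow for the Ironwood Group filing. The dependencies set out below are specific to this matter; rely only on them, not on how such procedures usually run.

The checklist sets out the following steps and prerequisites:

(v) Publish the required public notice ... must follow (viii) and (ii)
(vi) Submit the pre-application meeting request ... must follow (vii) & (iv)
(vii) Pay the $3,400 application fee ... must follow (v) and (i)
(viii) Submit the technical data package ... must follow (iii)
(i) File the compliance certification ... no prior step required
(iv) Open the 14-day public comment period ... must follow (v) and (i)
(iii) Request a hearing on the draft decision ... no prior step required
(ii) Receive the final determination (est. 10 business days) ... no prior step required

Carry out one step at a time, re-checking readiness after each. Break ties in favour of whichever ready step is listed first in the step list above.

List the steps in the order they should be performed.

Nothing is required for (i), (iii) and (ii). (i) is listed earlier → (i) first.
Ready: (iii) and (ii). (iii) is listed earlier → (iii).
(viii) now also ready, so the ready set is {(viii), (ii)}; (viii) is listed earlier → (viii).
Next only (ii) has its prerequisites met → (ii).
That leaves (v) as the only ready step → (v).
Now (vii) and (iv) have their prerequisites met. (vii) is listed earlier, so (vii) next.
(iv) is the only step now ready → (iv).
(vi) is the only step now ready → (vi).

(i), (iii), (viii), (ii), (v), (vii), (iv), (vi)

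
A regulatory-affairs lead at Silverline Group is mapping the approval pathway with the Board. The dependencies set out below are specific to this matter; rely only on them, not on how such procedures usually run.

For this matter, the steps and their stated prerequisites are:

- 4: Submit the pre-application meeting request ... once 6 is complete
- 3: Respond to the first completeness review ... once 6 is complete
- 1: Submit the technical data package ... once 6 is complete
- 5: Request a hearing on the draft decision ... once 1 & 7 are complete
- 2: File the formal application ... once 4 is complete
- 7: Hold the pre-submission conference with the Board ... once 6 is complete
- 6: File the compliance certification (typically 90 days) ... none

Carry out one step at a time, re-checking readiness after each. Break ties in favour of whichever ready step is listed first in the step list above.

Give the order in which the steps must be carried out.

6 has no prerequisites → 6 first.
Now 4, 3, 1 and 7 have their prerequisites met. 4 is listed earlier, so 4 next.
Now 3, 1, 2 and 7 have their prerequisites met. 3 is listed earlier, so 3 next.
1, 2 and 7 are all available; 1 is listed earlier → 1.
Ready: 2 and 7. 2 is listed earlier → 2.
7 needed 6, now all done → 7.
5 is the only step now ready → 5.

6, 4, 3, 1, 2, 7, 5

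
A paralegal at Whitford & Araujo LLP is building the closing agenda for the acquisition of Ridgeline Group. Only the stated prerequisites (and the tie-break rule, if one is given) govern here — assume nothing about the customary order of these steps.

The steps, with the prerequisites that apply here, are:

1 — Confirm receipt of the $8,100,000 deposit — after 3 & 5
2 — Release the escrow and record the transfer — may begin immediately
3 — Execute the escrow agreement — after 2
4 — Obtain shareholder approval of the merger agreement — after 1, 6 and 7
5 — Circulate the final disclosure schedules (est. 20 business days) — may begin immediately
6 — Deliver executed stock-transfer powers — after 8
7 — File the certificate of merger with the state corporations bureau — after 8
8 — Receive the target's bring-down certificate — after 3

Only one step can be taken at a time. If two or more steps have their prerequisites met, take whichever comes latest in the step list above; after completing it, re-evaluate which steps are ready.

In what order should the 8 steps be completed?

Nothing is required for 5 and 2. 5 is listed later → 5 first.
2 is the only step now ready → 2.
3 is the only step now ready → 3.
8 and 1 are both available; 8 is listed later → 8.
7 and 6 now also ready, so the ready set is {7, 6, 1}; 7 is listed later → 7.
6 and 1 are both available; 6 is listed later → 6.
That leaves 1 as the only ready step → 1.
4 needed 7, 6 and 1, now all done → 4.

5 → 2 → 3 → 8 → 7 → 6 → 1 → 4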